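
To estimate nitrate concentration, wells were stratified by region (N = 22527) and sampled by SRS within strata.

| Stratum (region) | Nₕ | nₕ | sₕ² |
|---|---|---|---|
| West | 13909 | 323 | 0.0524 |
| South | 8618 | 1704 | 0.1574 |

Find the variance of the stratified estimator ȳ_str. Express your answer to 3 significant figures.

7.13 × 10^-5

Var(ȳ_str) = Σₕ Wₕ²(1 − fₕ)sₕ²/nₕ with Wₕ = Nₕ/N, N = 22527.
West: Wₕ = 0.61743685; term = 0.61743685²·(1 − 0.02322237)·0.0524/323 = 6.0410101 × 10^-5.
South: Wₕ = 0.38256315; term = 0.38256315²·(1 − 0.19772569)·0.1574/1704 = 1.0845867 × 10^-5.
Sum = 7.1255968 × 10^-5.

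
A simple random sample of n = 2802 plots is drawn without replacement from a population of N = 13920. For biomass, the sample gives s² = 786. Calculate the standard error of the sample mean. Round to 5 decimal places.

0.47334

Under SRS without replacement, Var(ȳ) = (1 − f)·s²/n with f = n/N = 2802/13920 = 0.20129310.
Var(ȳ) = (1 − 0.20129310)·786/2802 = 0.79870690·0.28051392 = 0.2240484.
SE(ȳ) = √(0.2240484) = 0.47334.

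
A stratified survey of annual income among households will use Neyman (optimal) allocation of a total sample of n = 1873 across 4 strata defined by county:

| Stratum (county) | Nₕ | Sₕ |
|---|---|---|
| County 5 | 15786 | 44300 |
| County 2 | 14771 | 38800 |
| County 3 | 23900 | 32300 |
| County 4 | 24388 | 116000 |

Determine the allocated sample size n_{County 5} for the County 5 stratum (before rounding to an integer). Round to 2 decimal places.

Neyman allocation: nₕ = n·NₕSₕ / Σⱼ NⱼSⱼ.
Σ NⱼSⱼ = 15786·44300 + 14771·38800 + 23900·32300 + 24388·116000 = 4.8734126 × 10^9.
n_{County 5} = 1873·15786·44300 / (4.8734126 × 10^9) = 268.77.

268.77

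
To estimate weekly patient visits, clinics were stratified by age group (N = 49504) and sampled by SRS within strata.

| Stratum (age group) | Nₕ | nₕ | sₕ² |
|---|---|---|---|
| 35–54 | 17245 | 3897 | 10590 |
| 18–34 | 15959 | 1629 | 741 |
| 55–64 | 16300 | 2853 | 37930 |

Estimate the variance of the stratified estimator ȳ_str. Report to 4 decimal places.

Var(ȳ_str) = Σₕ Wₕ²(1 − fₕ)sₕ²/nₕ with Wₕ = Nₕ/N, N = 49504.
35–54: Wₕ = 0.34835569; term = 0.34835569²·(1 − 0.22597854)·10590/3897 = 0.25524919.
18–34: Wₕ = 0.32237799; term = 0.32237799²·(1 − 0.10207406)·741/1629 = 0.042449092.
55–64: Wₕ = 0.32926632; term = 0.32926632²·(1 − 0.17503067)·37930/2853 = 1.1890866.
Sum = 1.4867849.

1.4868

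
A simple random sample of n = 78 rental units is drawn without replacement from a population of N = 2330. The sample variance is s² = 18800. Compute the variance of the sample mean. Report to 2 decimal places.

232.96

Under SRS without replacement, Var(ȳ) = (1 − f)·s²/n with f = n/N = 78/2330 = 0.03347639.
Var(ȳ) = (1 − 0.03347639)·18800/78 = 0.96652361·241.02564 = 232.95697.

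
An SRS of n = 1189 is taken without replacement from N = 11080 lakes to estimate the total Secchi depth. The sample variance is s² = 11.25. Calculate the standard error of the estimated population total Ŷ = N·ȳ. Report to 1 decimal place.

1018.3

Var(Ŷ) = N²·Var(ȳ) = N²·(1 − n/N)·s²/n.
f = 1189/11080 = 0.10731047; Var(ȳ) = 0.89268953·11.25/1189 = 0.0084463896.
Var(Ŷ) = 11080² · 0.0084463896 = 1.0369328 × 10^6.
SE(Ŷ) = √(1.0369328 × 10^6) = 1018.3.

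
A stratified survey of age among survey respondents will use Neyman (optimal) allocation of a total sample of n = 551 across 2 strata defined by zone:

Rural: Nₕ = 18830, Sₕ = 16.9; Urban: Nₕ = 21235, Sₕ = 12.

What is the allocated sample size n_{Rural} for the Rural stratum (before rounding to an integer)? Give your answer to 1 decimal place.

Neyman allocation: nₕ = n·NₕSₕ / Σⱼ NⱼSⱼ.
Σ NⱼSⱼ = 18830·16.9 + 21235·12 = 573047.
n_{Rural} = 551·18830·16.9 / 573047 = 306.0.

306.0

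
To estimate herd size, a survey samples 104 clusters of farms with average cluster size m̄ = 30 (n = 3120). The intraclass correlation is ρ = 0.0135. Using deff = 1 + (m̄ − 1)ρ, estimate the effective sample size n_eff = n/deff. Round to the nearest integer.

2242

deff = 1 + (30 − 1)·0.0135 = 1 + 0.3915 = 1.3915.
n_eff = 3120 / 1.3915 = 2242.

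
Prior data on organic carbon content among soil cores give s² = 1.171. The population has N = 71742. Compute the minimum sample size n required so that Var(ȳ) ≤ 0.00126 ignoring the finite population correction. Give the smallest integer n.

930

Without fpc, n₀ = s²/D = 1.171/0.00126 = 929.3651.
Rounding up, n = 930.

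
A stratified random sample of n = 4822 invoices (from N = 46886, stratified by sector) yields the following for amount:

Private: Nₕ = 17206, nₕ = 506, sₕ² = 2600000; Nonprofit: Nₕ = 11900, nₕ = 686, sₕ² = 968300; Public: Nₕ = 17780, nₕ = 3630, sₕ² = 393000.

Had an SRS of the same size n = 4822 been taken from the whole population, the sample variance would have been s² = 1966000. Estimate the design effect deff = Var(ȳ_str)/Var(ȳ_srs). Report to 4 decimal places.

Var(ȳ_str) = Σ Wₕ²(1−fₕ)sₕ²/nₕ with Wₕ = Nₕ/46886:
  Private: (17206/46886)²·(1−506/17206)·2600000/506 = 671.63428
  Nonprofit: (11900/46886)²·(1−686/11900)·968300/686 = 85.685427
  Public: (17780/46886)²·(1−3630/17780)·393000/3630 = 12.390469
  → Var(ȳ_str) = 769.71018.
Var(ȳ_srs) = (1 − 4822/46886)·1966000/4822 = 365.78315.
deff = 769.71018 / 365.78315 = 2.1043.

2.1043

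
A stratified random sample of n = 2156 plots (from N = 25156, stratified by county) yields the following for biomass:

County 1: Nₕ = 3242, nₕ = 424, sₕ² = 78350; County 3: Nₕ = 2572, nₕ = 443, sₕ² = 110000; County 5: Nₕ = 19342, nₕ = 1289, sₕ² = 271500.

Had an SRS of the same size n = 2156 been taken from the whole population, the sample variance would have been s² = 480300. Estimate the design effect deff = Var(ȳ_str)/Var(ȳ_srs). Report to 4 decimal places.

0.5942

Var(ȳ_str) = Σ Wₕ²(1−fₕ)sₕ²/nₕ with Wₕ = Nₕ/25156:
  County 1: (3242/25156)²·(1−424/3242)·78350/424 = 2.6677429
  County 3: (2572/25156)²·(1−443/2572)·110000/443 = 2.1485844
  County 5: (19342/25156)²·(1−1289/19342)·271500/1289 = 116.22097
  → Var(ȳ_str) = 121.0373.
Var(ȳ_srs) = (1 − 2156/25156)·480300/2156 = 203.68079.
deff = 121.0373 / 203.68079 = 0.5942.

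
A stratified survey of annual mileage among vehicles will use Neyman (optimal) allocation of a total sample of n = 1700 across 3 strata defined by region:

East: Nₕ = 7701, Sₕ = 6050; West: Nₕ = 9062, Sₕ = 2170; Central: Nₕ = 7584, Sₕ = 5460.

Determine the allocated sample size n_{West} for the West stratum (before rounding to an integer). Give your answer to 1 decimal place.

310.5

Neyman allocation: nₕ = n·NₕSₕ / Σⱼ NⱼSⱼ.
Σ NⱼSⱼ = 7701·6050 + 9062·2170 + 7584·5460 = 1.0766423 × 10^8.
n_{West} = 1700·9062·2170 / (1.0766423 × 10^8) = 310.5.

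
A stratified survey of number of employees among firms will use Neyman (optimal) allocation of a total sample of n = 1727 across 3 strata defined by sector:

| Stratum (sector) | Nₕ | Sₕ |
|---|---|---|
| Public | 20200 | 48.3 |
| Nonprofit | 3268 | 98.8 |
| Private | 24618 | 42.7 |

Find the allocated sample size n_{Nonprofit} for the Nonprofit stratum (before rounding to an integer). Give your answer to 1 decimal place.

237.3

Neyman allocation: nₕ = n·NₕSₕ / Σⱼ NⱼSⱼ.
Σ NⱼSⱼ = 20200·48.3 + 3268·98.8 + 24618·42.7 = 2.349727 × 10^6.
n_{Nonprofit} = 1727·3268·98.8 / (2.349727 × 10^6) = 237.3.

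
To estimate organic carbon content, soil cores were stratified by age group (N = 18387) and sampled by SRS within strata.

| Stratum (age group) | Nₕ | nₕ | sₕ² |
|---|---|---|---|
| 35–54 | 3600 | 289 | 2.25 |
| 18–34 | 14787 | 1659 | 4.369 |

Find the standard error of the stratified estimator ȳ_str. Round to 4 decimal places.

0.0423

Var(ȳ_str) = Σₕ Wₕ²(1 − fₕ)sₕ²/nₕ with Wₕ = Nₕ/N, N = 18387.
35–54: Wₕ = 0.19579050; term = 0.19579050²·(1 − 0.08027778)·2.25/289 = 2.7448878 × 10^-4.
18–34: Wₕ = 0.80420950; term = 0.80420950²·(1 − 0.11219314)·4.369/1659 = 0.0015121419.
Sum = 0.0017866307.
SE = √(0.0017866307) = 0.0423.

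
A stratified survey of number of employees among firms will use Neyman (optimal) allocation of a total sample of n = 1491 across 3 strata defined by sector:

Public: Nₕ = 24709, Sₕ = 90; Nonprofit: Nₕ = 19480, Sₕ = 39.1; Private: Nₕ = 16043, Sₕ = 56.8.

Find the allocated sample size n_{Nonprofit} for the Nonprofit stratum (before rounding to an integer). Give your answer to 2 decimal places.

Neyman allocation: nₕ = n·NₕSₕ / Σⱼ NⱼSⱼ.
Σ NⱼSⱼ = 24709·90 + 19480·39.1 + 16043·56.8 = 3.8967204 × 10^6.
n_{Nonprofit} = 1491·19480·39.1 / (3.8967204 × 10^6) = 291.44.

291.44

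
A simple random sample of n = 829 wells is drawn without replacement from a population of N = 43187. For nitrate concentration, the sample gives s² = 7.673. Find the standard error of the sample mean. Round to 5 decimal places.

0.09528

Under SRS without replacement, Var(ȳ) = (1 − f)·s²/n with f = n/N = 829/43187 = 0.01919559.
Var(ȳ) = (1 − 0.01919559)·7.673/829 = 0.98080441·0.0092557298 = 0.0090780606.
SE(ȳ) = √(0.0090780606) = 0.09528.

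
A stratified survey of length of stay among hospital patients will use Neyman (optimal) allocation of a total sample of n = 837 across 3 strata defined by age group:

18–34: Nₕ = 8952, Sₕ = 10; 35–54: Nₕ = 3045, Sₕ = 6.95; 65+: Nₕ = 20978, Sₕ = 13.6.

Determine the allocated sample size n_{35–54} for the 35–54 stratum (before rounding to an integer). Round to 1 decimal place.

Neyman allocation: nₕ = n·NₕSₕ / Σⱼ NⱼSⱼ.
Σ NⱼSⱼ = 8952·10 + 3045·6.95 + 20978·13.6 = 395983.55.
n_{35–54} = 837·3045·6.95 / 395983.55 = 44.7.

44.7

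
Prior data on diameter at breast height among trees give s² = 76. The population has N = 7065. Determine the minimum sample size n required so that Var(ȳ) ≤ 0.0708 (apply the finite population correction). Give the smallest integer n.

Without fpc, n₀ = s²/D = 76/0.0708 = 1073.4463.
With fpc, (1 − n/N)·s²/n ≤ D requires n ≥ n₀/(1 + n₀/N) = 1073.4463/(1 + 1073.4463/7065) = 931.8607.
Rounding up, n = 932.

932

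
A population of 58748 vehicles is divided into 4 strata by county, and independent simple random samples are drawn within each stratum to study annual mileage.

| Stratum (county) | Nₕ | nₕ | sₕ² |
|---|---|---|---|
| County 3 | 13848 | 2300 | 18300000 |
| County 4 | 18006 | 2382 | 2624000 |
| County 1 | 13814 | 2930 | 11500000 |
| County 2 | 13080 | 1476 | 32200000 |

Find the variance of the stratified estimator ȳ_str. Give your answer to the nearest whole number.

Var(ȳ_str) = Σₕ Wₕ²(1 − fₕ)sₕ²/nₕ with Wₕ = Nₕ/N, N = 58748.
County 3: Wₕ = 0.23571866; term = 0.23571866²·(1 − 0.16608897)·18300000/2300 = 368.66415.
County 4: Wₕ = 0.30649554; term = 0.30649554²·(1 − 0.13228924)·2624000/2382 = 89.793599.
County 1: Wₕ = 0.23513992; term = 0.23513992²·(1 − 0.21210366)·11500000/2930 = 170.98265.
County 2: Wₕ = 0.22264588; term = 0.22264588²·(1 − 0.11284404)·32200000/1476 = 959.39799.
Sum = 1588.8384.

1589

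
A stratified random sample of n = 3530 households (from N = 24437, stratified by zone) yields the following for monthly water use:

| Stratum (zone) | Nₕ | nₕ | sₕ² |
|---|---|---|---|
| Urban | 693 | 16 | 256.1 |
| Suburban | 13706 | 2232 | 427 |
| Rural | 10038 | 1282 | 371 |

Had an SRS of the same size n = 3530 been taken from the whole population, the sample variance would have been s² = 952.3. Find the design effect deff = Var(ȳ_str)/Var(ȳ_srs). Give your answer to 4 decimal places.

0.4573

Var(ȳ_str) = Σ Wₕ²(1−fₕ)sₕ²/nₕ with Wₕ = Nₕ/24437:
  Urban: (693/24437)²·(1−16/693)·256.1/16 = 0.012575224
  Suburban: (13706/24437)²·(1−2232/13706)·427/2232 = 0.050380617
  Rural: (10038/24437)²·(1−1282/10038)·371/1282 = 0.042593473
  → Var(ȳ_str) = 0.10554931.
Var(ȳ_srs) = (1 − 3530/24437)·952.3/3530 = 0.23080378.
deff = 0.10554931 / 0.23080378 = 0.4573.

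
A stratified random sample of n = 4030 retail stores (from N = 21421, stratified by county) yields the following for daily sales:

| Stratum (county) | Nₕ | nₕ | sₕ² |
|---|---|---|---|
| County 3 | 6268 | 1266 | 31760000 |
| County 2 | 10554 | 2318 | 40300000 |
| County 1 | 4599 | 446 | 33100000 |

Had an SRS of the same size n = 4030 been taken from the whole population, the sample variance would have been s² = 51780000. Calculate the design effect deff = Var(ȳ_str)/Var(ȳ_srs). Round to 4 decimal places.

0.7762

Var(ȳ_str) = Σ Wₕ²(1−fₕ)sₕ²/nₕ with Wₕ = Nₕ/21421:
  County 3: (6268/21421)²·(1−1266/6268)·31760000/1266 = 1714.1151
  County 2: (10554/21421)²·(1−2318/10554)·40300000/2318 = 3293.4082
  County 1: (4599/21421)²·(1−446/4599)·33100000/446 = 3089.15
  → Var(ȳ_str) = 8096.6733.
Var(ȳ_srs) = (1 − 4030/21421)·51780000/4030 = 10431.381.
deff = 8096.6733 / 10431.381 = 0.7762.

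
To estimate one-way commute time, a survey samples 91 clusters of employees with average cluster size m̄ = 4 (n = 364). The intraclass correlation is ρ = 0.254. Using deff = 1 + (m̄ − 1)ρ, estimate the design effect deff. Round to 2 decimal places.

1.76

deff = 1 + (4 − 1)·0.254 = 1 + 0.762 = 1.762.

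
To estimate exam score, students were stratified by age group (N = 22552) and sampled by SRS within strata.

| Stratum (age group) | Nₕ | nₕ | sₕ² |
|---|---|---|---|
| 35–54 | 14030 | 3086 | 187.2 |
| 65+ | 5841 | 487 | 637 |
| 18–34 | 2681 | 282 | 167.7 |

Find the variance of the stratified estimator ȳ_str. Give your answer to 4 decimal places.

Var(ȳ_str) = Σₕ Wₕ²(1 − fₕ)sₕ²/nₕ with Wₕ = Nₕ/N, N = 22552.
35–54: Wₕ = 0.62211777; term = 0.62211777²·(1 − 0.21995723)·187.2/3086 = 0.018313593.
65+: Wₕ = 0.25900142; term = 0.25900142²·(1 − 0.08337613)·637/487 = 0.08042775.
18–34: Wₕ = 0.11888081; term = 0.11888081²·(1 − 0.10518463)·167.7/282 = 0.0075203991.
Sum = 0.10626174.

0.1063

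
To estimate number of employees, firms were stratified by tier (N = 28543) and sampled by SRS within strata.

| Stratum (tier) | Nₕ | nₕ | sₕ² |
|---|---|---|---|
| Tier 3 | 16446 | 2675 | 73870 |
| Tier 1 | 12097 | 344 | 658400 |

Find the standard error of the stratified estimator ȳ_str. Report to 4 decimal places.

18.4847

Var(ȳ_str) = Σₕ Wₕ²(1 − fₕ)sₕ²/nₕ with Wₕ = Nₕ/N, N = 28543.
Tier 3: Wₕ = 0.57618330; term = 0.57618330²·(1 − 0.16265353)·73870/2675 = 7.6766341.
Tier 1: Wₕ = 0.42381670; term = 0.42381670²·(1 − 0.02843680)·658400/344 = 334.0093.
Sum = 341.68593.
SE = √(341.68593) = 18.4847.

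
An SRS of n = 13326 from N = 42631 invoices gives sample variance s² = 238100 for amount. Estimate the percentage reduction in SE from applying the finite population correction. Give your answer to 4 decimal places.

f = n/N = 13326/42631 = 0.31258943.
SE_no-fpc = √(s²/n) = 4.2269761; SE_fpc = √((1−f)s²/n) = 3.5045955.
Ratio = √(1−f) = 0.82910227. Reduction = 100·(1 − 0.82910227) = 17.0898%.

17.0898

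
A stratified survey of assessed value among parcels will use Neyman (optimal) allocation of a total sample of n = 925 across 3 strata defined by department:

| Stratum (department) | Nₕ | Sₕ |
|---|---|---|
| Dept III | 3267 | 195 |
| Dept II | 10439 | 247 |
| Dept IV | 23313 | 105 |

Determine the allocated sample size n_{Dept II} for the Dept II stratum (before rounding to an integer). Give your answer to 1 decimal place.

Neyman allocation: nₕ = n·NₕSₕ / Σⱼ NⱼSⱼ.
Σ NⱼSⱼ = 3267·195 + 10439·247 + 23313·105 = 5.663363 × 10^6.
n_{Dept II} = 925·10439·247 / (5.663363 × 10^6) = 421.1.

421.1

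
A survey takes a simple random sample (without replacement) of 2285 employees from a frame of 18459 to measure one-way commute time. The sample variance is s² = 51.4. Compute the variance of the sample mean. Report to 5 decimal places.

Under SRS without replacement, Var(ȳ) = (1 − f)·s²/n with f = n/N = 2285/18459 = 0.12378785.
Var(ȳ) = (1 − 0.12378785)·51.4/2285 = 0.87621215·0.02249453 = 0.01970998.

0.01971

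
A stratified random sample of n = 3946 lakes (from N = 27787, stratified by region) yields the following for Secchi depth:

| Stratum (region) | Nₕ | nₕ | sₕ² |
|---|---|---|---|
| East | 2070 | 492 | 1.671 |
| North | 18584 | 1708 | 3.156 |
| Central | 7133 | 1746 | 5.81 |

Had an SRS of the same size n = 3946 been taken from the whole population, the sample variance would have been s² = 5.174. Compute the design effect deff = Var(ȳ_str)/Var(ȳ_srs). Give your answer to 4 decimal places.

0.8271

Var(ȳ_str) = Σ Wₕ²(1−fₕ)sₕ²/nₕ with Wₕ = Nₕ/27787:
  East: (2070/27787)²·(1−492/2070)·1.671/492 = 1.4368299 × 10^-5
  North: (18584/27787)²·(1−1708/18584)·3.156/1708 = 7.5054117 × 10^-4
  Central: (7133/27787)²·(1−1746/7133)·5.81/1746 = 1.6560284 × 10^-4
  → Var(ȳ_str) = 9.3051231 × 10^-4.
Var(ȳ_srs) = (1 − 3946/27787)·5.174/3946 = 0.001124999.
deff = (9.3051231 × 10^-4) / 0.001124999 = 0.8271.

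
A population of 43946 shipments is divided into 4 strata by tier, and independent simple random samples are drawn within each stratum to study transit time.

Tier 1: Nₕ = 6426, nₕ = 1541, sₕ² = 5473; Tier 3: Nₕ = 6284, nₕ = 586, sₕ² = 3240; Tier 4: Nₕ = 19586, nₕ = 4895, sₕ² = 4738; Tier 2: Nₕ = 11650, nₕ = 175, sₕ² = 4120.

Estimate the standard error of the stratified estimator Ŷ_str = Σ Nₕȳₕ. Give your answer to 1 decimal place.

Var(Ŷ_str) = Σₕ Nₕ²(1 − fₕ)sₕ²/nₕ.
Tier 1: 6426²·(1 − 1541/6426)·5473/1541 = 1.1148799 × 10^8.
Tier 3: 6284²·(1 − 586/6284)·3240/586 = 1.9797302 × 10^8.
Tier 4: 19586²·(1 − 4895/19586)·4738/4895 = 2.7850915 × 10^8.
Tier 2: 11650²·(1 − 175/11650)·4120/175 = 3.1472974 × 10^9.
Sum = 3.7352676 × 10^9.
SE = √(3.7352676 × 10^9) = 61116.8.

61116.8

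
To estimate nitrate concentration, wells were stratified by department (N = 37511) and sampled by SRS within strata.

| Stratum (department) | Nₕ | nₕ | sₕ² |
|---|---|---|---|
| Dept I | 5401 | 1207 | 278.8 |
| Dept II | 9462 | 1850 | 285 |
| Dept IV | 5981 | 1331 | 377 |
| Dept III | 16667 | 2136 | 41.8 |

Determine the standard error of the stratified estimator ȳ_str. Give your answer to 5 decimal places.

0.14343

Var(ȳ_str) = Σₕ Wₕ²(1 − fₕ)sₕ²/nₕ with Wₕ = Nₕ/N, N = 37511.
Dept I: Wₕ = 0.14398443; term = 0.14398443²·(1 − 0.22347713)·278.8/1207 = 0.003718526.
Dept II: Wₕ = 0.25224601; term = 0.25224601²·(1 − 0.19551892)·285/1850 = 0.0078856513.
Dept IV: Wₕ = 0.15944656; term = 0.15944656²·(1 − 0.22253804)·377/1331 = 0.005598514.
Dept III: Wₕ = 0.44432300; term = 0.44432300²·(1 − 0.12815744)·41.8/2136 = 0.0033682994.
Sum = 0.020570991.
SE = √(0.020570991) = 0.14343.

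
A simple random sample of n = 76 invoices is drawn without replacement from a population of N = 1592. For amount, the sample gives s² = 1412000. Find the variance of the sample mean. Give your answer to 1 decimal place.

17692.0

Under SRS without replacement, Var(ȳ) = (1 − f)·s²/n with f = n/N = 76/1592 = 0.04773869.
Var(ȳ) = (1 − 0.04773869)·1412000/76 = 0.95226131·18578.947 = 17692.013.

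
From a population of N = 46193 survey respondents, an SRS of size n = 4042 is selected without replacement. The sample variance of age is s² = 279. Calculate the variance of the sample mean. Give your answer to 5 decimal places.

Under SRS without replacement, Var(ȳ) = (1 − f)·s²/n with f = n/N = 4042/46193 = 0.08750244.
Var(ȳ) = (1 − 0.08750244)·279/4042 = 0.91249756·0.069025235 = 0.062985359.

0.06299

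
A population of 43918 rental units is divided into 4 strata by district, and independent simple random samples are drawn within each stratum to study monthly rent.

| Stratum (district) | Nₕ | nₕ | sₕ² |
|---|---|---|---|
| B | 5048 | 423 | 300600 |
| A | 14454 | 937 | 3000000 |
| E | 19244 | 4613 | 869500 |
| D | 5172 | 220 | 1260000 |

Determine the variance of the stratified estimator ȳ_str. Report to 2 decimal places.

436.48

Var(ȳ_str) = Σₕ Wₕ²(1 − fₕ)sₕ²/nₕ with Wₕ = Nₕ/N, N = 43918.
B: Wₕ = 0.11494148; term = 0.11494148²·(1 − 0.08379556)·300600/423 = 8.6019038.
A: Wₕ = 0.32911335; term = 0.32911335²·(1 − 0.06482635)·3000000/937 = 324.31342.
E: Wₕ = 0.43818025; term = 0.43818025²·(1 − 0.23971108)·869500/4613 = 27.515055.
D: Wₕ = 0.11776493; term = 0.11776493²·(1 − 0.04253674)·1260000/220 = 76.050471.
Sum = 436.48085.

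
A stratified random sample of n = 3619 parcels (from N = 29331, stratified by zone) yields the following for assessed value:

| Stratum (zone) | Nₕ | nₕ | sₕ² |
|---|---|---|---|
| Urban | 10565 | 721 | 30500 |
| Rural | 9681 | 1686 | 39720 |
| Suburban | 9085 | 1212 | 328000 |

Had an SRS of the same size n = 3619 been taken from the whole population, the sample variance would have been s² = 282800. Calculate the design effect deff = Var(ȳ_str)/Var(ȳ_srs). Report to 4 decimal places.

Var(ȳ_str) = Σ Wₕ²(1−fₕ)sₕ²/nₕ with Wₕ = Nₕ/29331:
  Urban: (10565/29331)²·(1−721/10565)·30500/721 = 5.1138966
  Rural: (9681/29331)²·(1−1686/9681)·39720/1686 = 2.1195156
  Suburban: (9085/29331)²·(1−1212/9085)·328000/1212 = 22.500008
  → Var(ȳ_str) = 29.73342.
Var(ȳ_srs) = (1 − 3619/29331)·282800/3619 = 68.501457.
deff = 29.73342 / 68.501457 = 0.4341.

0.4341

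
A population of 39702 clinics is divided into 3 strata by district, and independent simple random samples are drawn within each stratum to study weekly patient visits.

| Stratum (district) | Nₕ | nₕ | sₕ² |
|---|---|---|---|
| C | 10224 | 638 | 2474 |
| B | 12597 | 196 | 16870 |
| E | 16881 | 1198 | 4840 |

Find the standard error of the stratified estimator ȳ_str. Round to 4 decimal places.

3.0741

Var(ȳ_str) = Σₕ Wₕ²(1 − fₕ)sₕ²/nₕ with Wₕ = Nₕ/N, N = 39702.
C: Wₕ = 0.25751851; term = 0.25751851²·(1 − 0.06240219)·2474/638 = 0.24110849.
B: Wₕ = 0.31728880; term = 0.31728880²·(1 − 0.01555926)·16870/196 = 8.5301777.
E: Wₕ = 0.42519269; term = 0.42519269²·(1 − 0.07096736)·4840/1198 = 0.67856442.
Sum = 9.4498506.
SE = √(9.4498506) = 3.0741.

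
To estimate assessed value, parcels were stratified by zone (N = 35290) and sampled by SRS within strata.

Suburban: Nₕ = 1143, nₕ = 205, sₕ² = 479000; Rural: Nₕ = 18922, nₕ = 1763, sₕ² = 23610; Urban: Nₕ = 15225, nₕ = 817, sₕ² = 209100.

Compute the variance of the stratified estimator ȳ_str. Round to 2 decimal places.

Var(ȳ_str) = Σₕ Wₕ²(1 − fₕ)sₕ²/nₕ with Wₕ = Nₕ/N, N = 35290.
Suburban: Wₕ = 0.03238878; term = 0.03238878²·(1 − 0.17935258)·479000/205 = 2.0115341.
Rural: Wₕ = 0.53618589; term = 0.53618589²·(1 − 0.09317197)·23610/1763 = 3.4913981.
Urban: Wₕ = 0.43142533; term = 0.43142533²·(1 − 0.05366174)·209100/817 = 45.080597.
Sum = 50.583529.

50.58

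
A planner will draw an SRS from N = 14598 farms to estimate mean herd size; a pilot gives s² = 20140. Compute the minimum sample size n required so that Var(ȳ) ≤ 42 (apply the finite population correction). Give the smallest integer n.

Without fpc, n₀ = s²/D = 20140/42 = 479.5238.
With fpc, (1 − n/N)·s²/n ≤ D requires n ≥ n₀/(1 + n₀/N) = 479.5238/(1 + 479.5238/14598) = 464.2731.
Rounding up, n = 465.

465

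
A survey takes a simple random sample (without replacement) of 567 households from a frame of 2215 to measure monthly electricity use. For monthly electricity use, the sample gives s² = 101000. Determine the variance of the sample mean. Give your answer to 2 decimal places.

132.53

Under SRS without replacement, Var(ȳ) = (1 − f)·s²/n with f = n/N = 567/2215 = 0.25598194.
Var(ȳ) = (1 − 0.25598194)·101000/567 = 0.74401806·178.13051 = 132.53232.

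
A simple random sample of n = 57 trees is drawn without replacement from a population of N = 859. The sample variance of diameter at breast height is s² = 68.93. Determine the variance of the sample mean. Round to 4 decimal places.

1.1291

Under SRS without replacement, Var(ȳ) = (1 − f)·s²/n with f = n/N = 57/859 = 0.06635623.
Var(ȳ) = (1 − 0.06635623)·68.93/57 = 0.93364377·1.2092982 = 1.1290538.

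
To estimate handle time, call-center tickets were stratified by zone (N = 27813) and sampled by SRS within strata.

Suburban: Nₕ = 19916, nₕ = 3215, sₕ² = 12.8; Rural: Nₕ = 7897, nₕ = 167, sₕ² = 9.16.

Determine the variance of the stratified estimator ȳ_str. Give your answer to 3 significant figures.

0.00604

Var(ȳ_str) = Σₕ Wₕ²(1 − fₕ)sₕ²/nₕ with Wₕ = Nₕ/N, N = 27813.
Suburban: Wₕ = 0.71606803; term = 0.71606803²·(1 − 0.16142800)·12.8/3215 = 0.0017118981.
Rural: Wₕ = 0.28393197; term = 0.28393197²·(1 − 0.02114727)·9.16/167 = 0.0043283758.
Sum = 0.0060402739.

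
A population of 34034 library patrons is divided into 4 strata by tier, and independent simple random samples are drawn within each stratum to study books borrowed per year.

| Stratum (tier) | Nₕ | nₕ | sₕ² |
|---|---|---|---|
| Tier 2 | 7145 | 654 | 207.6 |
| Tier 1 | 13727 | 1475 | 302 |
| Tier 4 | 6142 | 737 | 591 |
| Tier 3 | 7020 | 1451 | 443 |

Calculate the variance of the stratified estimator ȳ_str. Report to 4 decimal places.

0.0757

Var(ȳ_str) = Σₕ Wₕ²(1 − fₕ)sₕ²/nₕ with Wₕ = Nₕ/N, N = 34034.
Tier 2: Wₕ = 0.20993712; term = 0.20993712²·(1 − 0.09153254)·207.6/654 = 0.012709763.
Tier 1: Wₕ = 0.40333196; term = 0.40333196²·(1 − 0.10745247)·302/1475 = 0.029728401.
Tier 4: Wₕ = 0.18046659; term = 0.18046659²·(1 − 0.11999349)·591/737 = 0.022982619.
Tier 3: Wₕ = 0.20626432; term = 0.20626432²·(1 − 0.20669516)·443/1451 = 0.010304446.
Sum = 0.075725229.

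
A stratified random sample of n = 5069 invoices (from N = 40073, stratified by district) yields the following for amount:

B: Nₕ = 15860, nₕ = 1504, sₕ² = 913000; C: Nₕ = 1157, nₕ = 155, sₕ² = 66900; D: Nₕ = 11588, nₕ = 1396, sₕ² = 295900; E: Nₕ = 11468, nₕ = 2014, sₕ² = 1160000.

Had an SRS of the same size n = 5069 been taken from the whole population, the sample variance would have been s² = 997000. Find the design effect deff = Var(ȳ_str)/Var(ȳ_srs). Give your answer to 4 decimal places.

0.8199

Var(ȳ_str) = Σ Wₕ²(1−fₕ)sₕ²/nₕ with Wₕ = Nₕ/40073:
  B: (15860/40073)²·(1−1504/15860)·913000/1504 = 86.070804
  C: (1157/40073)²·(1−155/1157)·66900/155 = 0.31159594
  D: (11588/40073)²·(1−1396/11588)·295900/1396 = 15.589197
  E: (11468/40073)²·(1−2014/11468)·1160000/2014 = 38.886432
  → Var(ȳ_str) = 140.85803.
Var(ȳ_srs) = (1 − 5069/40073)·997000/5069 = 171.80614.
deff = 140.85803 / 171.80614 = 0.8199.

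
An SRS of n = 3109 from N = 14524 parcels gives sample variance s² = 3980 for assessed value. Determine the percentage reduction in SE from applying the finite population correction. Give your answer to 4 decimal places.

11.3467

f = n/N = 3109/14524 = 0.21405949.
SE_no-fpc = √(s²/n) = 1.1314391; SE_fpc = √((1−f)s²/n) = 1.0030579.
Ratio = √(1−f) = 0.88653286. Reduction = 100·(1 − 0.88653286) = 11.3467%.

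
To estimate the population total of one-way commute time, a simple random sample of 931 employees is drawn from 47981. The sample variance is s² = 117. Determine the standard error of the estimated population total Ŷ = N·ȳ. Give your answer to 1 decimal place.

Var(Ŷ) = N²·Var(ȳ) = N²·(1 − n/N)·s²/n.
f = 931/47981 = 0.01940351; Var(ȳ) = 0.98059649·117/931 = 0.12323286.
Var(Ŷ) = 47981² · 0.12323286 = 2.8370378 × 10^8.
SE(Ŷ) = √(2.8370378 × 10^8) = 16843.5.

16843.5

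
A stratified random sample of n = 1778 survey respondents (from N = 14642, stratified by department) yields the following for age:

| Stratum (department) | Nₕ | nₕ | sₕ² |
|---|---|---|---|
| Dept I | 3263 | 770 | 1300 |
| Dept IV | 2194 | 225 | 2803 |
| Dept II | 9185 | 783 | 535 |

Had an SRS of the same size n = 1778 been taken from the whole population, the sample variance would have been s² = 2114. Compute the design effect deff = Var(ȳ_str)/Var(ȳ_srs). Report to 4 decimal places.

0.5371

Var(ȳ_str) = Σ Wₕ²(1−fₕ)sₕ²/nₕ with Wₕ = Nₕ/14642:
  Dept I: (3263/14642)²·(1−770/3263)·1300/770 = 0.064060625
  Dept IV: (2194/14642)²·(1−225/2194)·2803/225 = 0.25102797
  Dept II: (9185/14642)²·(1−783/9185)·535/783 = 0.24595353
  → Var(ȳ_str) = 0.56104213.
Var(ȳ_srs) = (1 − 1778/14642)·2114/1778 = 1.0445972.
deff = 0.56104213 / 1.0445972 = 0.5371.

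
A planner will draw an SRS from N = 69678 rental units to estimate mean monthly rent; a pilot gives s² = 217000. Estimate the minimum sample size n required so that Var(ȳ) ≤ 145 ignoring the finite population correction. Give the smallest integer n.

1497

Without fpc, n₀ = s²/D = 217000/145 = 1496.5517.
Rounding up, n = 1497.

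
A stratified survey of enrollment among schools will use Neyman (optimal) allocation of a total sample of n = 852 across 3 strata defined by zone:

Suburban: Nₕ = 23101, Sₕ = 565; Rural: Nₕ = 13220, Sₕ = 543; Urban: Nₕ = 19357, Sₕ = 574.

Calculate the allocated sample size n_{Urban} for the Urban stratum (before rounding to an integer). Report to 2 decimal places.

Neyman allocation: nₕ = n·NₕSₕ / Σⱼ NⱼSⱼ.
Σ NⱼSⱼ = 23101·565 + 13220·543 + 19357·574 = 3.1341443 × 10^7.
n_{Urban} = 852·19357·574 / (3.1341443 × 10^7) = 302.04.

302.04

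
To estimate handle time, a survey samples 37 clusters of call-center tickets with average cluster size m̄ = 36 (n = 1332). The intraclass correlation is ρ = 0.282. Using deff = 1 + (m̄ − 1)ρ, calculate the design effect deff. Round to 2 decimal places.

deff = 1 + (36 − 1)·0.282 = 1 + 9.87 = 10.87.

10.87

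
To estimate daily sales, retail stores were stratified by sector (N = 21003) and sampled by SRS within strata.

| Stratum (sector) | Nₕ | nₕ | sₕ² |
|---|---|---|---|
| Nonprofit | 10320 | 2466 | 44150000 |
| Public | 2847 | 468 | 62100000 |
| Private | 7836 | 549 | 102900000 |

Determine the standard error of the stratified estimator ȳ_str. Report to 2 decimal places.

172.01

Var(ȳ_str) = Σₕ Wₕ²(1 − fₕ)sₕ²/nₕ with Wₕ = Nₕ/N, N = 21003.
Nonprofit: Wₕ = 0.49135838; term = 0.49135838²·(1 − 0.23895349)·44150000/2466 = 3289.6187.
Public: Wₕ = 0.13555206; term = 0.13555206²·(1 − 0.16438356)·62100000/468 = 2037.3469.
Private: Wₕ = 0.37308956; term = 0.37308956²·(1 − 0.07006126)·102900000/549 = 24261.83.
Sum = 29588.796.
SE = √(29588.796) = 172.01.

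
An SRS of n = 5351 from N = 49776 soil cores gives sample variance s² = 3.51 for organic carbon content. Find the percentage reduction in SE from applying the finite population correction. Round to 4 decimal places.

f = n/N = 5351/49776 = 0.10750161.
SE_no-fpc = √(s²/n) = 0.025611563; SE_fpc = √((1−f)s²/n) = 0.02419579.
Ratio = √(1−f) = 0.94472133. Reduction = 100·(1 − 0.94472133) = 5.5279%.

5.5279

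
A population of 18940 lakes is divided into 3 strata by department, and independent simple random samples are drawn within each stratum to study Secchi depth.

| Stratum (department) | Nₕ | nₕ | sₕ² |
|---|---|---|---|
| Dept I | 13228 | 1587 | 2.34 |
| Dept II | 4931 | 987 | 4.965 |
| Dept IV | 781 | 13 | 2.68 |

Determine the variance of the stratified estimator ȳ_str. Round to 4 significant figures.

0.001250

Var(ȳ_str) = Σₕ Wₕ²(1 − fₕ)sₕ²/nₕ with Wₕ = Nₕ/N, N = 18940.
Dept I: Wₕ = 0.69841605; term = 0.69841605²·(1 − 0.11997279)·2.34/1587 = 6.3294133 × 10^-4.
Dept II: Wₕ = 0.26034847; term = 0.26034847²·(1 − 0.20016224)·4.965/987 = 2.7271816 × 10^-4.
Dept IV: Wₕ = 0.04123548; term = 0.04123548²·(1 − 0.01664533)·2.68/13 = 3.4470195 × 10^-4.
Sum = 0.0012503614.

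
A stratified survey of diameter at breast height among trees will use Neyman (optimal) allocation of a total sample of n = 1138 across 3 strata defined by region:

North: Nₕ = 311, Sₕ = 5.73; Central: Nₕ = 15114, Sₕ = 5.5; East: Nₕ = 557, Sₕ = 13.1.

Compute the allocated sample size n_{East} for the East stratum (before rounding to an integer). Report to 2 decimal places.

90.06

Neyman allocation: nₕ = n·NₕSₕ / Σⱼ NⱼSⱼ.
Σ NⱼSⱼ = 311·5.73 + 15114·5.5 + 557·13.1 = 92205.73.
n_{East} = 1138·557·13.1 / 92205.73 = 90.06.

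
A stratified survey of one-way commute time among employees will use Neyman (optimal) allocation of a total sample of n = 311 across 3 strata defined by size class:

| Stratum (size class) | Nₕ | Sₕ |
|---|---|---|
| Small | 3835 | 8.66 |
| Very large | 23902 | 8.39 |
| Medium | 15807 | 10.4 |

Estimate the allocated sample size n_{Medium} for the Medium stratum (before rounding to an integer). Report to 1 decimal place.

128.4

Neyman allocation: nₕ = n·NₕSₕ / Σⱼ NⱼSⱼ.
Σ NⱼSⱼ = 3835·8.66 + 23902·8.39 + 15807·10.4 = 398141.68.
n_{Medium} = 311·15807·10.4 / 398141.68 = 128.4.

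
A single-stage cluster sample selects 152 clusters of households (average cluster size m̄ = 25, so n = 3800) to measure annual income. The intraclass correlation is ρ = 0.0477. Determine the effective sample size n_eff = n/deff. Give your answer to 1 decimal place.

1771.7

deff = 1 + (25 − 1)·0.0477 = 1 + 1.1448 = 2.1448.
n_eff = 3800 / 2.1448 = 1771.7.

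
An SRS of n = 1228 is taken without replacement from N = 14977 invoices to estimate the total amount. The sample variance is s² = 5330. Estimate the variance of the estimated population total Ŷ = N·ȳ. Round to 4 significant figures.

8.938 × 10^8

Var(Ŷ) = N²·Var(ȳ) = N²·(1 − n/N)·s²/n.
f = 1228/14977 = 0.08199239; Var(ȳ) = 0.91800761·5330/1228 = 3.9845119.
Var(Ŷ) = 14977² · 3.9845119 = 8.9376797 × 10^8.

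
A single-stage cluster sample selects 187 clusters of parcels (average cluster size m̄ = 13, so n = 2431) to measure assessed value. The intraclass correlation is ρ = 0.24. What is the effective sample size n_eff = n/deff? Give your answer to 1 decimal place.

626.5

deff = 1 + (13 − 1)·0.24 = 1 + 2.88 = 3.88.
n_eff = 2431 / 3.88 = 626.5.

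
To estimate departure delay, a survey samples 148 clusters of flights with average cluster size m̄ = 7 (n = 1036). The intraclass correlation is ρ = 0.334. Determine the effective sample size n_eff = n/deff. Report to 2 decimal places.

344.87

deff = 1 + (7 − 1)·0.334 = 1 + 2.004 = 3.004.
n_eff = 1036 / 3.004 = 344.87.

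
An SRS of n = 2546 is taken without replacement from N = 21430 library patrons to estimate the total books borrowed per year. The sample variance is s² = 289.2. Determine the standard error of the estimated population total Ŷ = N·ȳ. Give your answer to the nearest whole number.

6780

Var(Ŷ) = N²·Var(ȳ) = N²·(1 − n/N)·s²/n.
f = 2546/21430 = 0.11880541; Var(ȳ) = 0.88119459·289.2/2546 = 0.10009484.
Var(Ŷ) = 21430² · 0.10009484 = 4.5968045 × 10^7.
SE(Ŷ) = √(4.5968045 × 10^7) = 6780.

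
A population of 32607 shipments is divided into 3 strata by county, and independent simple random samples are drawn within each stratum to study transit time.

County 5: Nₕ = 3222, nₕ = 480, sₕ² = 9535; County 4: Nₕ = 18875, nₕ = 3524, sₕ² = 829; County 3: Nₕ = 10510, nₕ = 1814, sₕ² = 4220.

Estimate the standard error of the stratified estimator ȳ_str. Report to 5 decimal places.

Var(ȳ_str) = Σₕ Wₕ²(1 − fₕ)sₕ²/nₕ with Wₕ = Nₕ/N, N = 32607.
County 5: Wₕ = 0.09881314; term = 0.09881314²·(1 − 0.14897579)·9535/480 = 0.16506339.
County 4: Wₕ = 0.57886343; term = 0.57886343²·(1 − 0.18670199)·829/3524 = 0.064109232.
County 3: Wₕ = 0.32232343; term = 0.32232343²·(1 − 0.17259753)·4220/1814 = 0.19997501.
Sum = 0.42914763.
SE = √(0.42914763) = 0.65509.

0.65509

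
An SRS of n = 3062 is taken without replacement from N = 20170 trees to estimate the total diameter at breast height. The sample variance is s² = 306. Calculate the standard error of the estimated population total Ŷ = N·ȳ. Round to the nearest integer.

Var(Ŷ) = N²·Var(ȳ) = N²·(1 − n/N)·s²/n.
f = 3062/20170 = 0.15180962; Var(ȳ) = 0.84819038·306/3062 = 0.084763637.
Var(Ŷ) = 20170² · 0.084763637 = 3.4484297 × 10^7.
SE(Ŷ) = √(3.4484297 × 10^7) = 5872.

5872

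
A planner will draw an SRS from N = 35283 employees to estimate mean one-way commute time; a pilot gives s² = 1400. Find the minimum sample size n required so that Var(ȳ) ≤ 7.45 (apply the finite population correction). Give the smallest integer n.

187

Without fpc, n₀ = s²/D = 1400/7.45 = 187.9195.
With fpc, (1 − n/N)·s²/n ≤ D requires n ≥ n₀/(1 + n₀/N) = 187.9195/(1 + 187.9195/35283) = 186.9239.
Rounding up, n = 187.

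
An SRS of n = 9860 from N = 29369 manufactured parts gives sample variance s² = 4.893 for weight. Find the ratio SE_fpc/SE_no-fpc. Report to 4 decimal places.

0.8150

f = n/N = 9860/29369 = 0.33572815.
SE_no-fpc = √(s²/n) = 0.022276613; SE_fpc = √((1−f)s²/n) = 0.018156079.
Ratio = √(1−f) = 0.81502874.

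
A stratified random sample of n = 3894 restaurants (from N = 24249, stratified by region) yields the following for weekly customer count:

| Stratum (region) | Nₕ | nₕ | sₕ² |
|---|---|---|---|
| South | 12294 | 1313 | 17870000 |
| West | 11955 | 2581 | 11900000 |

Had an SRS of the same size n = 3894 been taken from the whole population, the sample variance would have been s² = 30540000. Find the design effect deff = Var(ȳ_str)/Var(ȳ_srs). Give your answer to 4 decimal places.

Var(ȳ_str) = Σ Wₕ²(1−fₕ)sₕ²/nₕ with Wₕ = Nₕ/24249:
  South: (12294/24249)²·(1−1313/12294)·17870000/1313 = 3124.6923
  West: (11955/24249)²·(1−2581/11955)·11900000/2581 = 878.71051
  → Var(ȳ_str) = 4003.4028.
Var(ȳ_srs) = (1 − 3894/24249)·30540000/3894 = 6583.4018.
deff = 4003.4028 / 6583.4018 = 0.6081.

0.6081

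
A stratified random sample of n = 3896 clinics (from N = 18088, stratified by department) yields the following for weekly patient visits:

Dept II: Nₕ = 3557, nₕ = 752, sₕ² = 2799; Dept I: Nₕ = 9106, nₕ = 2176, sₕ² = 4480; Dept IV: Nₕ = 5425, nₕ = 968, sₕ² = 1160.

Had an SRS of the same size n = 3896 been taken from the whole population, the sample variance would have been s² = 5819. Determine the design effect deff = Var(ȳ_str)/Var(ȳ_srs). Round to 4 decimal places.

Var(ȳ_str) = Σ Wₕ²(1−fₕ)sₕ²/nₕ with Wₕ = Nₕ/18088:
  Dept II: (3557/18088)²·(1−752/3557)·2799/752 = 0.11350649
  Dept I: (9106/18088)²·(1−2176/9106)·4480/2176 = 0.3970991
  Dept IV: (5425/18088)²·(1−968/5425)·1160/968 = 0.088561285
  → Var(ȳ_str) = 0.59916688.
Var(ȳ_srs) = (1 − 3896/18088)·5819/3896 = 1.1718782.
deff = 0.59916688 / 1.1718782 = 0.5113.

0.5113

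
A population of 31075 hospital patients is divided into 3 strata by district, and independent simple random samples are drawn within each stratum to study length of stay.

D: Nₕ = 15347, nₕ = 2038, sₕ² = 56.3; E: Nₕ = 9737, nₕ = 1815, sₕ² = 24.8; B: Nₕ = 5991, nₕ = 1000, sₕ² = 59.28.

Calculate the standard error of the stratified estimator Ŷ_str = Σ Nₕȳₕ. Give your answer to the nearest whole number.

2910

Var(Ŷ_str) = Σₕ Nₕ²(1 − fₕ)sₕ²/nₕ.
D: 15347²·(1 − 2038/15347)·56.3/2038 = 5.6425203 × 10^6.
E: 9737²·(1 − 1815/9737)·24.8/1815 = 1.0539865 × 10^6.
B: 5991²·(1 − 1000/5991)·59.28/1000 = 1.7725361 × 10^6.
Sum = 8.4690429 × 10^6.
SE = √(8.4690429 × 10^6) = 2910.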